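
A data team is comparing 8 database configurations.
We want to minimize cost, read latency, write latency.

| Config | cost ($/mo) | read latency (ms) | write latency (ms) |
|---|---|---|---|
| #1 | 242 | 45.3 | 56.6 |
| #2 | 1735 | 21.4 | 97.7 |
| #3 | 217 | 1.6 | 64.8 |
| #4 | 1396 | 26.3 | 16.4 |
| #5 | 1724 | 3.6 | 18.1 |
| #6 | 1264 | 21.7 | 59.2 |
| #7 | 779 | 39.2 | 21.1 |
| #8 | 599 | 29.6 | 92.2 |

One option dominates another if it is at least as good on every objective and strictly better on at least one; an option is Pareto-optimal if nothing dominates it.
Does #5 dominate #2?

Yes

#5 vs #2: cost 1724≤1735, read latency 3.6≤21.4, write latency 18.1≤97.7 — #5 is at least as good on every objective with at least one strict improvement.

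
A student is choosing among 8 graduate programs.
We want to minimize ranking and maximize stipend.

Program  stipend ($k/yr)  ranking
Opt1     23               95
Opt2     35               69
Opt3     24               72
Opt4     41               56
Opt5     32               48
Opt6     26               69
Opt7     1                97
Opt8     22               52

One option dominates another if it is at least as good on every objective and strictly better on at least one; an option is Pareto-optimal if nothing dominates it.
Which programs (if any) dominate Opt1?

Opt2, Opt3, Opt4, Opt5, Opt6

Opt2: stipend 35≥23, ranking 69≤95 — dominates Opt1.
Opt3: stipend 24≥23, ranking 72≤95 — dominates Opt1.
Opt4: stipend 41≥23, ranking 56≤95 — dominates Opt1.
Opt5: stipend 32≥23, ranking 48≤95 — dominates Opt1.
Opt6: stipend 26≥23, ranking 69≤95 — dominates Opt1.
Others (Opt7, Opt8) are each worse than Opt1 on at least one objective.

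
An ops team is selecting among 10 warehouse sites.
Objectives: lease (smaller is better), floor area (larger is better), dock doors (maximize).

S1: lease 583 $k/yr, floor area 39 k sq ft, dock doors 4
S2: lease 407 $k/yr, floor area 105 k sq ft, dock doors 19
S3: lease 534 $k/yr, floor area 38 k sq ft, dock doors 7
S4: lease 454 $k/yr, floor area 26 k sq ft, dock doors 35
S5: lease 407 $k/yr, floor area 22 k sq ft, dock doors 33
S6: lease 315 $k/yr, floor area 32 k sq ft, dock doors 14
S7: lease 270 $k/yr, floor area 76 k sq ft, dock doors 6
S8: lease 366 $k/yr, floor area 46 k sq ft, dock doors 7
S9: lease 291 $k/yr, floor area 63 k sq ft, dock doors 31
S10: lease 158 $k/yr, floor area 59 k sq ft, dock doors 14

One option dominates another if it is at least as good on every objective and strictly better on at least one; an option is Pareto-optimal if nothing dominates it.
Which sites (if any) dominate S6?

S9: lease 291≤315, floor area 63≥32, dock doors 31≥14 — dominates S6.
S10: lease 158≤315, floor area 59≥32, dock doors 14≥14 — dominates S6.
Others (S1, S2, S3, S4, S5, S7, S8) are each worse than S6 on at least one objective.

S9, S10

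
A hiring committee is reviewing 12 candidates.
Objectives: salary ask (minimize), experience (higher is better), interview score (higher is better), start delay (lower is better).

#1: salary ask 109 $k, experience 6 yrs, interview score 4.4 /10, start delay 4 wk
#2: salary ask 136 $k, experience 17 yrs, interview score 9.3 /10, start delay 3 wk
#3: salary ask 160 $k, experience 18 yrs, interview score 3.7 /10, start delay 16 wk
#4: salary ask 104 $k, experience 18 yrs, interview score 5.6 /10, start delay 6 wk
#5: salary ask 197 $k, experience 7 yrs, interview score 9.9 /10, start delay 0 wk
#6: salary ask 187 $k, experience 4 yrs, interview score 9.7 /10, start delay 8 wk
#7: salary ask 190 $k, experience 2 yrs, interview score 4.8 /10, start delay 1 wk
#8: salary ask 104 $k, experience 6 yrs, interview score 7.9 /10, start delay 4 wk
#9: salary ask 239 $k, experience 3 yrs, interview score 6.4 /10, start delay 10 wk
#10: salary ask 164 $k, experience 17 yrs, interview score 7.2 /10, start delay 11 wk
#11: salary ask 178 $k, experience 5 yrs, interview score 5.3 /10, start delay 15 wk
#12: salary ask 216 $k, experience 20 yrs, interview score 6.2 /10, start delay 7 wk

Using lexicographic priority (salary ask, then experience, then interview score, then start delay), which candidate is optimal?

#4

First minimize salary ask: best is 104, kept {#4, #8}.
Then maximize experience: best is 18, kept {#4}.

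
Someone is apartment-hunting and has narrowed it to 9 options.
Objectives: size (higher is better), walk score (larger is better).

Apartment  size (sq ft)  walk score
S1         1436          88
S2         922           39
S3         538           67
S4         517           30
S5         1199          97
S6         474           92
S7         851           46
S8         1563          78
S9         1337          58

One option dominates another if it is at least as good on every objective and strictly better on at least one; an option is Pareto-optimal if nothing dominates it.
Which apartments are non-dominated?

S1, S5, S8

S1: not dominated.
S2: dominated by S1 (size 1436≥922, walk score 88≥39).
S3: dominated by S1 (size 1436≥538, walk score 88≥67).
S4: dominated by S1 (size 1436≥517, walk score 88≥30).
S5: not dominated (best walk score).
S6: dominated by S5 (size 1199≥474, walk score 97≥92).
S7: dominated by S1 (size 1436≥851, walk score 88≥46).
S8: not dominated (best size).
S9: dominated by S1 (size 1436≥1337, walk score 88≥58).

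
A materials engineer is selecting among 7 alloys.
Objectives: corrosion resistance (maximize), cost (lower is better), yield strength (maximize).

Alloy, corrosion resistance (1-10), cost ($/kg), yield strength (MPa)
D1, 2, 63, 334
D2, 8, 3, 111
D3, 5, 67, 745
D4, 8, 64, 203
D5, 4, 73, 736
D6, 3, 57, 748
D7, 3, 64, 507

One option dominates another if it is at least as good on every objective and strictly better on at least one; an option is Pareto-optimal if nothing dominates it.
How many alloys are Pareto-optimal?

4

D1: dominated by D6 (corrosion resistance 3≥2, cost 57≤63, yield strength 748≥334).
D2: not dominated (best cost).
D3: not dominated.
D4: not dominated.
D5: dominated by D3 (corrosion resistance 5≥4, cost 67≤73, yield strength 745≥736).
D6: not dominated (best yield strength).
D7: dominated by D6 (corrosion resistance 3≥3, cost 57≤64, yield strength 748≥507).
Pareto-optimal: D2, D3, D4, D6 → 4.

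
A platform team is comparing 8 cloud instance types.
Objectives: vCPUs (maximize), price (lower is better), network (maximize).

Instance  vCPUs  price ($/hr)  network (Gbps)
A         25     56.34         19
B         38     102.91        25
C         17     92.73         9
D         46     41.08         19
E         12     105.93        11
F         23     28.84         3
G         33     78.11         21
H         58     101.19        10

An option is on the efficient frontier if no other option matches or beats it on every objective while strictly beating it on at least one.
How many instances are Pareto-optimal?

5

A: dominated by D (vCPUs 46≥25, price 41.08≤56.34, network 19≥19).
B: not dominated (best network).
C: dominated by A (vCPUs 25≥17, price 56.34≤92.73, network 19≥9).
D: not dominated.
E: dominated by A (vCPUs 25≥12, price 56.34≤105.93, network 19≥11).
F: not dominated (best price).
G: not dominated.
H: not dominated (best vCPUs).
Pareto-optimal: B, D, F, G, H → 5.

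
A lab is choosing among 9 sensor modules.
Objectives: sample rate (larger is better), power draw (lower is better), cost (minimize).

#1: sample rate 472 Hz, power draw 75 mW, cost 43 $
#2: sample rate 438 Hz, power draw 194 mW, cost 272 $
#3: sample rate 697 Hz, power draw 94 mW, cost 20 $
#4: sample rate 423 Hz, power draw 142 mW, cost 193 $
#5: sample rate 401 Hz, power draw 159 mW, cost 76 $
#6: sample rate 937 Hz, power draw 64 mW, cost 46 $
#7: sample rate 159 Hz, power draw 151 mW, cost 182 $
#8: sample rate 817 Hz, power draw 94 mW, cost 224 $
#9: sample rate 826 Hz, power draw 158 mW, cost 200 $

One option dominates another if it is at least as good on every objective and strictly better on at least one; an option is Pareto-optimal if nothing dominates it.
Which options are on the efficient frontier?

#1: not dominated.
#2: dominated by #1 (sample rate 472≥438, power draw 75≤194, cost 43≤272).
#3: not dominated (best cost).
#4: dominated by #1 (sample rate 472≥423, power draw 75≤142, cost 43≤193).
#5: dominated by #1 (sample rate 472≥401, power draw 75≤159, cost 43≤76).
#6: not dominated (best sample rate).
#7: dominated by #1 (sample rate 472≥159, power draw 75≤151, cost 43≤182).
#8: dominated by #6 (sample rate 937≥817, power draw 64≤94, cost 46≤224).
#9: dominated by #6 (sample rate 937≥826, power draw 64≤158, cost 46≤200).

#1, #3, #6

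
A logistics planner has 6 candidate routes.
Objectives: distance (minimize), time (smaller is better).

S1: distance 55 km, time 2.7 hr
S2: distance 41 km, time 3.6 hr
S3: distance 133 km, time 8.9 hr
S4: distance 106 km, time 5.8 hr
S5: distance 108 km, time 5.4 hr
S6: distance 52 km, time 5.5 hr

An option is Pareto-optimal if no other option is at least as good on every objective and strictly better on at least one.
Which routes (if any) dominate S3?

S1, S2, S4, S5, S6

S1: distance 55≤133, time 2.7≤8.9 — dominates S3.
S2: distance 41≤133, time 3.6≤8.9 — dominates S3.
S4: distance 106≤133, time 5.8≤8.9 — dominates S3.
S5: distance 108≤133, time 5.4≤8.9 — dominates S3.
S6: distance 52≤133, time 5.5≤8.9 — dominates S3.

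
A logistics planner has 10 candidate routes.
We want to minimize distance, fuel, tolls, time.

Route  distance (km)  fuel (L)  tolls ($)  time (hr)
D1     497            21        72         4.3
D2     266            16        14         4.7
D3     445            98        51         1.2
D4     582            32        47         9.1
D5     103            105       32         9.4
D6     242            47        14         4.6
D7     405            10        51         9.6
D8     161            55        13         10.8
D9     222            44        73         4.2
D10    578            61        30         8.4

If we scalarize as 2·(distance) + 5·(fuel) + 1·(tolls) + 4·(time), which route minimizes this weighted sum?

D2

D1: 2·497 + 5·21 + 1·72 + 4·4.3 = 1188.2
D2: 2·266 + 5·16 + 1·14 + 4·4.7 = 644.8
D3: 2·445 + 5·98 + 1·51 + 4·1.2 = 1435.8
D4: 2·582 + 5·32 + 1·47 + 4·9.1 = 1407.4
D5: 2·103 + 5·105 + 1·32 + 4·9.4 = 800.6
D6: 2·242 + 5·47 + 1·14 + 4·4.6 = 751.4
D7: 2·405 + 5·10 + 1·51 + 4·9.6 = 949.4
D8: 2·161 + 5·55 + 1·13 + 4·10.8 = 653.2
D9: 2·222 + 5·44 + 1·73 + 4·4.2 = 753.8
D10: 2·578 + 5·61 + 1·30 + 4·8.4 = 1524.6
Lowest: D2 at 644.8.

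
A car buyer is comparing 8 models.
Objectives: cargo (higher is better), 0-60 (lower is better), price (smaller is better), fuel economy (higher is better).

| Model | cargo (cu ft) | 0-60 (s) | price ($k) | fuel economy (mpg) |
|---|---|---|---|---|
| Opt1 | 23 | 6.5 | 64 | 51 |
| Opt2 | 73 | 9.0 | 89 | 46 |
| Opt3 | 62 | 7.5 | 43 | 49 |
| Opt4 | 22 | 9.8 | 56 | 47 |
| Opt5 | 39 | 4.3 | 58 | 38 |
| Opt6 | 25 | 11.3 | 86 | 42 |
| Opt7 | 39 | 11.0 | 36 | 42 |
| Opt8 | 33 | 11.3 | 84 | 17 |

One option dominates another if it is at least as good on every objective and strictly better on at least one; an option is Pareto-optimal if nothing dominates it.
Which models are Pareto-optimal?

Opt1, Opt2, Opt3, Opt5, Opt7

Opt1: not dominated (best fuel economy).
Opt2: not dominated (best cargo).
Opt3: not dominated.
Opt4: dominated by Opt3 (cargo 62≥22, 0-60 7.5≤9.8, price 43≤56, fuel economy 49≥47).
Opt5: not dominated (best 0-60).
Opt6: dominated by Opt3 (cargo 62≥25, 0-60 7.5≤11.3, price 43≤86, fuel economy 49≥42).
Opt7: not dominated (best price).
Opt8: dominated by Opt3 (cargo 62≥33, 0-60 7.5≤11.3, price 43≤84, fuel economy 49≥17).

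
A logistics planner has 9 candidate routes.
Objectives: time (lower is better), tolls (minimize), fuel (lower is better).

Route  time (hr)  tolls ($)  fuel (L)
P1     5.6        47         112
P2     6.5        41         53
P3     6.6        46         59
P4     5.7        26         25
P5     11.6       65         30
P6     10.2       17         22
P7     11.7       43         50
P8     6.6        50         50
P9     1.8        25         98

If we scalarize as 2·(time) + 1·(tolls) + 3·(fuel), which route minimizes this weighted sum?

P6

P1: 2·5.6 + 1·47 + 3·112 = 394.2
P2: 2·6.5 + 1·41 + 3·53 = 213.0
P3: 2·6.6 + 1·46 + 3·59 = 236.2
P4: 2·5.7 + 1·26 + 3·25 = 112.4
P5: 2·11.6 + 1·65 + 3·30 = 178.2
P6: 2·10.2 + 1·17 + 3·22 = 103.4
P7: 2·11.7 + 1·43 + 3·50 = 216.4
P8: 2·6.6 + 1·50 + 3·50 = 213.2
P9: 2·1.8 + 1·25 + 3·98 = 322.6
Lowest: P6 at 103.4.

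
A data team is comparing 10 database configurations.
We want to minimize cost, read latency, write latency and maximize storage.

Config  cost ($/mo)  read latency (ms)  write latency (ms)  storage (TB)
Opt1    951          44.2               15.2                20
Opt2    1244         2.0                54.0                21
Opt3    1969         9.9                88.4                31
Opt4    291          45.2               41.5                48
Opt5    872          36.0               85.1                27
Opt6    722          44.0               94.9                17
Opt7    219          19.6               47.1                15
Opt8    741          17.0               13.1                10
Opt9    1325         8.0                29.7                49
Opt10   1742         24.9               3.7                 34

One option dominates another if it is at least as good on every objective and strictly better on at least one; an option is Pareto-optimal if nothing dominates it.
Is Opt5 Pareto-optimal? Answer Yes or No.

Opt1: worse on cost (951 vs 872).
Opt2: worse on cost (1244 vs 872).
Opt3: worse on cost (1969 vs 872).
Opt4: worse on read latency (45.2 vs 36.0).
Opt6: worse on read latency (44.0 vs 36.0).
Opt7: worse on storage (15 vs 27).
Opt8: worse on storage (10 vs 27).
Opt9: worse on cost (1325 vs 872).
Opt10: worse on cost (1742 vs 872).
No option is at least as good as Opt5 on every objective and strictly better on one.

Yes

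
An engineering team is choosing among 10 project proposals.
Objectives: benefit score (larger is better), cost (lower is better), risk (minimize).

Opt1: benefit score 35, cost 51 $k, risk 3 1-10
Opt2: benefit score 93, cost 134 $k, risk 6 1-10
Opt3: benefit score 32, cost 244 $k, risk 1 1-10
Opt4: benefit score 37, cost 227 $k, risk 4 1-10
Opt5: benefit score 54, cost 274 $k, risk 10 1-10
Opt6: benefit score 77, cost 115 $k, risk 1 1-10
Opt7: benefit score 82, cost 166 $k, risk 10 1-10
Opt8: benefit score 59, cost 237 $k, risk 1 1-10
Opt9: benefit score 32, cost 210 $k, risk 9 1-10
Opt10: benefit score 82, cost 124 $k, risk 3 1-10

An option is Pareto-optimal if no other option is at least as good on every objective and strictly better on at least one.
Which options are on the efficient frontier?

Opt1: not dominated (best cost).
Opt2: not dominated (best benefit score).
Opt3: dominated by Opt6 (benefit score 77≥32, cost 115≤244, risk 1≤1).
Opt4: dominated by Opt6 (benefit score 77≥37, cost 115≤227, risk 1≤4).
Opt5: dominated by Opt2 (benefit score 93≥54, cost 134≤274, risk 6≤10).
Opt6: not dominated.
Opt7: dominated by Opt2 (benefit score 93≥82, cost 134≤166, risk 6≤10).
Opt8: dominated by Opt6 (benefit score 77≥59, cost 115≤237, risk 1≤1).
Opt9: dominated by Opt1 (benefit score 35≥32, cost 51≤210, risk 3≤9).
Opt10: not dominated.

Opt1, Opt2, Opt6, Opt10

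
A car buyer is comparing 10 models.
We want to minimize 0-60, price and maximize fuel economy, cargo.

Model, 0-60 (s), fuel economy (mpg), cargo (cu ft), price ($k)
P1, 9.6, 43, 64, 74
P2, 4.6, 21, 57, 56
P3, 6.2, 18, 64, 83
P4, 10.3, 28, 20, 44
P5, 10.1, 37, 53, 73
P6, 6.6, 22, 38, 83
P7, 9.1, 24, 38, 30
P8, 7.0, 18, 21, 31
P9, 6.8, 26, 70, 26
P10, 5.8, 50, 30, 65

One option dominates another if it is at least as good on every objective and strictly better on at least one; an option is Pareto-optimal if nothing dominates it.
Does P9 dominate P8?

P9 vs P8: 0-60 6.8≤7.0, fuel economy 26≥18, cargo 70≥21, price 26≤31 — P9 is at least as good on every objective with at least one strict improvement.

Yes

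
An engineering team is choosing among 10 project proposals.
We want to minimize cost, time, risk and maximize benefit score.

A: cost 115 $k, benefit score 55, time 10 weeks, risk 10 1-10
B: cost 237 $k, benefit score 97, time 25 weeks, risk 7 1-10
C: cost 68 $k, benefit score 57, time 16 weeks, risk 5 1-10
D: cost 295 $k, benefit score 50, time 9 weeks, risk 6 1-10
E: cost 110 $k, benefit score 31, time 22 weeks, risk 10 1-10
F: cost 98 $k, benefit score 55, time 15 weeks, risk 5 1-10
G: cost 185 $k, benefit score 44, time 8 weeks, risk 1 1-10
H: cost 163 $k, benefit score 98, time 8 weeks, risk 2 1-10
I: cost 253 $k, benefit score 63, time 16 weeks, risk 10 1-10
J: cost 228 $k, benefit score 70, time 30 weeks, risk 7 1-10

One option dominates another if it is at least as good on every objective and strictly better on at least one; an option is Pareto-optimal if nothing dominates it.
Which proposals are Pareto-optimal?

A, C, F, G, H

A: not dominated.
B: dominated by H (cost 163≤237, benefit score 98≥97, time 8≤25, risk 2≤7).
C: not dominated (best cost).
D: dominated by H (cost 163≤295, benefit score 98≥50, time 8≤9, risk 2≤6).
E: dominated by C (cost 68≤110, benefit score 57≥31, time 16≤22, risk 5≤10).
F: not dominated.
G: not dominated (best risk).
H: not dominated (best benefit score).
I: dominated by H (cost 163≤253, benefit score 98≥63, time 8≤16, risk 2≤10).
J: dominated by H (cost 163≤228, benefit score 98≥70, time 8≤30, risk 2≤7).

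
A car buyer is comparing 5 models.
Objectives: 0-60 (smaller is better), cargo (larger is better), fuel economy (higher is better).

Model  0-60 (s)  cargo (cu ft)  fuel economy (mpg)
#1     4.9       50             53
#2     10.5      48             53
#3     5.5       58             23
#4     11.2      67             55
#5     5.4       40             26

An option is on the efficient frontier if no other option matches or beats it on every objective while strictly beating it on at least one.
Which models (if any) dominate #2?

#1: 0-60 4.9≤10.5, cargo 50≥48, fuel economy 53≥53 — dominates #2.
Others (#3, #4, #5) are each worse than #2 on at least one objective.

#1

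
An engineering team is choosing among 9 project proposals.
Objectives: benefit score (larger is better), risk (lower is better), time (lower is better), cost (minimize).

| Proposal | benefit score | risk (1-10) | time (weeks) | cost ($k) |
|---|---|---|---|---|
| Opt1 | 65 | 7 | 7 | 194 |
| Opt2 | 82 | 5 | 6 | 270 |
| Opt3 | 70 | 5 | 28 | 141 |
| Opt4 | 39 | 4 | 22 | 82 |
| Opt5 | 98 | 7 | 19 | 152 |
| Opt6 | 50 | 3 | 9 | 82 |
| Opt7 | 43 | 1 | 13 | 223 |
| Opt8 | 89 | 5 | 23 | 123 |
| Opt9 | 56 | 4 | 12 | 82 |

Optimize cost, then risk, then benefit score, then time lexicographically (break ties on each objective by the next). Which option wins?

Opt6

First minimize cost: best is 82, kept {Opt4, Opt6, Opt9}.
Then minimize risk: best is 3, kept {Opt6}.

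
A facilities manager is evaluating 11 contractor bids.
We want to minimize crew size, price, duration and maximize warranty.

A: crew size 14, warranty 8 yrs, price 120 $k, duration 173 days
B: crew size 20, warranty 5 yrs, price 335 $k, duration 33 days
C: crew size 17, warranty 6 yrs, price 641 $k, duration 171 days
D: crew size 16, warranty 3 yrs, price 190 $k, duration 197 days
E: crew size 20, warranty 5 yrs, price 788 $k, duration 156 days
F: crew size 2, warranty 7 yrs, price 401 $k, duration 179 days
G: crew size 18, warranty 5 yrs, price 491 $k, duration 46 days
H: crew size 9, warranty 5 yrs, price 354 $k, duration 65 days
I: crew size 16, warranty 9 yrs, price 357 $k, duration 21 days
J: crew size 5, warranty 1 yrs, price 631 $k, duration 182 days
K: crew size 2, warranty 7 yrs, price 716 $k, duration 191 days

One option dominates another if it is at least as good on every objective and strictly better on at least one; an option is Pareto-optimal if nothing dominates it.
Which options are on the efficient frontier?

A: not dominated (best price).
B: not dominated.
C: dominated by I (crew size 16≤17, warranty 9≥6, price 357≤641, duration 21≤171).
D: dominated by A (crew size 14≤16, warranty 8≥3, price 120≤190, duration 173≤197).
E: dominated by B (crew size 20≤20, warranty 5≥5, price 335≤788, duration 33≤156).
F: not dominated.
G: dominated by I (crew size 16≤18, warranty 9≥5, price 357≤491, duration 21≤46).
H: not dominated.
I: not dominated (best warranty).
J: dominated by F (crew size 2≤5, warranty 7≥1, price 401≤631, duration 179≤182).
K: dominated by F (crew size 2≤2, warranty 7≥7, price 401≤716, duration 179≤191).

A, B, F, H, I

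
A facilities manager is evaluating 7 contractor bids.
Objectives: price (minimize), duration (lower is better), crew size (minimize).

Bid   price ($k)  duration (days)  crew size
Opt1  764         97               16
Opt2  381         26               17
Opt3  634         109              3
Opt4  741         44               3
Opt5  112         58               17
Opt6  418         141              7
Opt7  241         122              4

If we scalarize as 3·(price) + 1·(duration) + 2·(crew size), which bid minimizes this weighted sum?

Opt5

Opt1: 3·764 + 1·97 + 2·16 = 2421
Opt2: 3·381 + 1·26 + 2·17 = 1203
Opt3: 3·634 + 1·109 + 2·3 = 2017
Opt4: 3·741 + 1·44 + 2·3 = 2273
Opt5: 3·112 + 1·58 + 2·17 = 428
Opt6: 3·418 + 1·141 + 2·7 = 1409
Opt7: 3·241 + 1·122 + 2·4 = 853
Lowest: Opt5 at 428.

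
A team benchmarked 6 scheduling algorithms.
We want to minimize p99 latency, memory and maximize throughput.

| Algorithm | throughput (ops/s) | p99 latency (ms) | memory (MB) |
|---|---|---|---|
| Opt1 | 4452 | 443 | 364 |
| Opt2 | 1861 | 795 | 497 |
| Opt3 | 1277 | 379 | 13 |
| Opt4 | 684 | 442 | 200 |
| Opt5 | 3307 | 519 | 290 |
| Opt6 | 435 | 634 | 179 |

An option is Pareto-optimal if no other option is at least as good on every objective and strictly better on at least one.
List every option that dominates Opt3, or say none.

Opt1: worse on p99 latency (443 vs 379).
Opt2: worse on p99 latency (795 vs 379).
Opt4: worse on throughput (684 vs 1277).
Opt5: worse on p99 latency (519 vs 379).
Opt6: worse on throughput (435 vs 1277).
No option dominates Opt3.

none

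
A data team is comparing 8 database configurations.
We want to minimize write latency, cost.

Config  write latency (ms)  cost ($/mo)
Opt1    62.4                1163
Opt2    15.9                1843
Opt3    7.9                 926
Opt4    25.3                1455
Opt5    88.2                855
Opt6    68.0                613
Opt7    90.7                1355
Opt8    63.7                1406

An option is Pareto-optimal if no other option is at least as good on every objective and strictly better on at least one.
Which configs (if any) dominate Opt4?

Opt3

Opt3: write latency 7.9≤25.3, cost 926≤1455 — dominates Opt4.
Others (Opt1, Opt2, Opt5, Opt6, Opt7, Opt8) are each worse than Opt4 on at least one objective.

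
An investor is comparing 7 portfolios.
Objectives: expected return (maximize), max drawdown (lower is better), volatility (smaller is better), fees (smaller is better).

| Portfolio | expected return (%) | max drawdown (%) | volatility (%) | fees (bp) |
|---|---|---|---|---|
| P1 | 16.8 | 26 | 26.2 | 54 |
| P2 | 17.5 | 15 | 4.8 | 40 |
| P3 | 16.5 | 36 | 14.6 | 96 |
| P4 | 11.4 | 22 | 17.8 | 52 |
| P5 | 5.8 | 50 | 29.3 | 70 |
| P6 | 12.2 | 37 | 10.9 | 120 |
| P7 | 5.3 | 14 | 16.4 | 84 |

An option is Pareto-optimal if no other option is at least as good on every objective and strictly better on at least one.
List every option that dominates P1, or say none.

P2: expected return 17.5≥16.8, max drawdown 15≤26, volatility 4.8≤26.2, fees 40≤54 — dominates P1.
Others (P3, P4, P5, P6, P7) are each worse than P1 on at least one objective.

P2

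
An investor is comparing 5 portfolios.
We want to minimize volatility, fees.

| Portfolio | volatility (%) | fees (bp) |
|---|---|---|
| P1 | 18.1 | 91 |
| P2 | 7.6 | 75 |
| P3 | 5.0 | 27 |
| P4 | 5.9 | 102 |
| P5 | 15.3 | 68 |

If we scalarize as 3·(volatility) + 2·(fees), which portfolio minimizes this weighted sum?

P3

P1: 3·18.1 + 2·91 = 236.3
P2: 3·7.6 + 2·75 = 172.8
P3: 3·5.0 + 2·27 = 69.0
P4: 3·5.9 + 2·102 = 221.7
P5: 3·15.3 + 2·68 = 181.9
Lowest: P3 at 69.0.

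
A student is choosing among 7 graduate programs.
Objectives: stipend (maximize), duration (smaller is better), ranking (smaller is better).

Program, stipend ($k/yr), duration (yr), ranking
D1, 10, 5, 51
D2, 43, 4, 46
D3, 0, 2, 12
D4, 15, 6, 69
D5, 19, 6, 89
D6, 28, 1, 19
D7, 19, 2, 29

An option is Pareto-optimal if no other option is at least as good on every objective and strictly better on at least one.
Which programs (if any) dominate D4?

D2: stipend 43≥15, duration 4≤6, ranking 46≤69 — dominates D4.
D6: stipend 28≥15, duration 1≤6, ranking 19≤69 — dominates D4.
D7: stipend 19≥15, duration 2≤6, ranking 29≤69 — dominates D4.
Others (D1, D3, D5) are each worse than D4 on at least one objective.

D2, D6, D7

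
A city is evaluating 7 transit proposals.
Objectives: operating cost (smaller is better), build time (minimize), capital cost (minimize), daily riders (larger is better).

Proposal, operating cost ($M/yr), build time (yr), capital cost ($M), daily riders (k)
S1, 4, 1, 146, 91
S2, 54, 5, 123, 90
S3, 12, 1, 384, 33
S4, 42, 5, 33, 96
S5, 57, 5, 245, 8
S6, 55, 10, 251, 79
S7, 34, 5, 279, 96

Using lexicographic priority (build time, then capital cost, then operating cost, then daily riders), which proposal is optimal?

S1

First minimize build time: best is 1, kept {S1, S3}.
Then minimize capital cost: best is 146, kept {S1}.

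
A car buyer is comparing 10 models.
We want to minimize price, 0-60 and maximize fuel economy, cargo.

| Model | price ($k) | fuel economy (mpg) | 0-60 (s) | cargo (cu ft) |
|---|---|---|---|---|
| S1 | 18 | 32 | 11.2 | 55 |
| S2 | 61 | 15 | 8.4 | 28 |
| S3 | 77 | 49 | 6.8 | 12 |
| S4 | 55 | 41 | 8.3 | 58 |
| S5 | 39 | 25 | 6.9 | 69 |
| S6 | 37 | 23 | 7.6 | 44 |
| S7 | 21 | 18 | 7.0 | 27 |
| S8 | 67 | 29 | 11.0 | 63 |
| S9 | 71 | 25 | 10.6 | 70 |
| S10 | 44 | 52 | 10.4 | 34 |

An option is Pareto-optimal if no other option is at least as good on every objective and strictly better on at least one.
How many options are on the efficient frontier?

S1: not dominated (best price).
S2: dominated by S4 (price 55≤61, fuel economy 41≥15, 0-60 8.3≤8.4, cargo 58≥28).
S3: not dominated (best 0-60).
S4: not dominated.
S5: not dominated.
S6: not dominated.
S7: not dominated.
S8: not dominated.
S9: not dominated (best cargo).
S10: not dominated (best fuel economy).
Pareto-optimal: S1, S3, S4, S5, S6, S7, S8, S9, S10 → 9.

9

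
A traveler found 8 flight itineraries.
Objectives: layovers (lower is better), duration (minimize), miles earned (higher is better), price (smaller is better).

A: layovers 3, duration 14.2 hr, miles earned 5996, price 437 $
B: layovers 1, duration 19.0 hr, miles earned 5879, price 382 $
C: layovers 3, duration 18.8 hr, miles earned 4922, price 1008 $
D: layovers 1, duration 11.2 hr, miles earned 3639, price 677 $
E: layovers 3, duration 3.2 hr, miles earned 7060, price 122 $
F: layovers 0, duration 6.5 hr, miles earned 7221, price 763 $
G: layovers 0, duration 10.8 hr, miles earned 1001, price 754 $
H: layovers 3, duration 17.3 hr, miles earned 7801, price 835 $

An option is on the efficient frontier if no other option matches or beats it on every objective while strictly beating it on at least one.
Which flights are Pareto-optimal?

A: dominated by E (layovers 3≤3, duration 3.2≤14.2, miles earned 7060≥5996, price 122≤437).
B: not dominated.
C: dominated by A (layovers 3≤3, duration 14.2≤18.8, miles earned 5996≥4922, price 437≤1008).
D: not dominated.
E: not dominated (best duration).
F: not dominated.
G: not dominated.
H: not dominated (best miles earned).

B, D, E, F, G, H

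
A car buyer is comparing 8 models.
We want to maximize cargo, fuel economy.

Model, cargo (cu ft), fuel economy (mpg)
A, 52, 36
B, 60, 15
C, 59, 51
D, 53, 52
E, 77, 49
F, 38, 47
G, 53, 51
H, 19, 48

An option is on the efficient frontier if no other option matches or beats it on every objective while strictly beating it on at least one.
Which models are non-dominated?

A: dominated by C (cargo 59≥52, fuel economy 51≥36).
B: dominated by E (cargo 77≥60, fuel economy 49≥15).
C: not dominated.
D: not dominated (best fuel economy).
E: not dominated (best cargo).
F: dominated by C (cargo 59≥38, fuel economy 51≥47).
G: dominated by C (cargo 59≥53, fuel economy 51≥51).
H: dominated by C (cargo 59≥19, fuel economy 51≥48).

C, D, E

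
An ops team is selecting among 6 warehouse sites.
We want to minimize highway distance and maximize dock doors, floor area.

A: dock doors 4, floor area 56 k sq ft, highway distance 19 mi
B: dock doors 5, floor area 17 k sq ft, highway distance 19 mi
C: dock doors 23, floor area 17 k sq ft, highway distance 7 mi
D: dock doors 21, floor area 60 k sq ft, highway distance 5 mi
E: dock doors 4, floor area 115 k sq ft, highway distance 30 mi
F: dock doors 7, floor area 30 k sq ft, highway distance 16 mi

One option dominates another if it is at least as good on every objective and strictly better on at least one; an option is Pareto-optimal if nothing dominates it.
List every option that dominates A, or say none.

D: dock doors 21≥4, floor area 60≥56, highway distance 5≤19 — dominates A.
Others (B, C, E, F) are each worse than A on at least one objective.

D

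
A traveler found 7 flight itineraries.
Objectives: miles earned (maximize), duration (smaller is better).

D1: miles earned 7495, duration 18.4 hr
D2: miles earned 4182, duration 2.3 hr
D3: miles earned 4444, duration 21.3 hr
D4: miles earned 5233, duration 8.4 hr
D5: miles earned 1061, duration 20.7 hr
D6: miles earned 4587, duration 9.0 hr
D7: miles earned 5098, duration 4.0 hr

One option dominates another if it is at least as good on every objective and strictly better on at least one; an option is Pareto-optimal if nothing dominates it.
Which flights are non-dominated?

D1: not dominated (best miles earned).
D2: not dominated (best duration).
D3: dominated by D1 (miles earned 7495≥4444, duration 18.4≤21.3).
D4: not dominated.
D5: dominated by D1 (miles earned 7495≥1061, duration 18.4≤20.7).
D6: dominated by D4 (miles earned 5233≥4587, duration 8.4≤9.0).
D7: not dominated.

D1, D2, D4, D7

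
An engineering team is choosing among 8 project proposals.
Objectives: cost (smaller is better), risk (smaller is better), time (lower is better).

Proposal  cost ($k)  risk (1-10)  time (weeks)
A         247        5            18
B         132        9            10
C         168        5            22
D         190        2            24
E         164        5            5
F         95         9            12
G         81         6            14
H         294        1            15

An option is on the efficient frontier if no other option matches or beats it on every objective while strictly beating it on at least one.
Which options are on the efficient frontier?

A: dominated by E (cost 164≤247, risk 5≤5, time 5≤18).
B: not dominated.
C: dominated by E (cost 164≤168, risk 5≤5, time 5≤22).
D: not dominated.
E: not dominated (best time).
F: not dominated.
G: not dominated (best cost).
H: not dominated (best risk).

B, D, E, F, G, H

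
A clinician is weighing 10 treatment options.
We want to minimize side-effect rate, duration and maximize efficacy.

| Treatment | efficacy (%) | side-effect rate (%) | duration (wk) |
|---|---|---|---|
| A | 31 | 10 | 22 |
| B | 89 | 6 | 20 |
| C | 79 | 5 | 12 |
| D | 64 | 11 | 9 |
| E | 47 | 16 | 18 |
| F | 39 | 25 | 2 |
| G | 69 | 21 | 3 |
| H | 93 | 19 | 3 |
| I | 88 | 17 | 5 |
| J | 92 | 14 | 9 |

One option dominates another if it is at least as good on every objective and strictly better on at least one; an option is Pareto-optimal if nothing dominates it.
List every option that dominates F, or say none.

none

A: worse on efficacy (31 vs 39).
B: worse on duration (20 vs 2).
C: worse on duration (12 vs 2).
D: worse on duration (9 vs 2).
E: worse on duration (18 vs 2).
G: worse on duration (3 vs 2).
H: worse on duration (3 vs 2).
I: worse on duration (5 vs 2).
J: worse on duration (9 vs 2).
No option dominates F.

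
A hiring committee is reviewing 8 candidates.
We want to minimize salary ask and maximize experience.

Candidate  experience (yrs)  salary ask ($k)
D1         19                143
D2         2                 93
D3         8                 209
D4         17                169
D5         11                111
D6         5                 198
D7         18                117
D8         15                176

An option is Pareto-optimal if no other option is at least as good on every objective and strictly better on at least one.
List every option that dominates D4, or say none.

D1: experience 19≥17, salary ask 143≤169 — dominates D4.
D7: experience 18≥17, salary ask 117≤169 — dominates D4.
Others (D2, D3, D5, D6, D8) are each worse than D4 on at least one objective.

D1, D7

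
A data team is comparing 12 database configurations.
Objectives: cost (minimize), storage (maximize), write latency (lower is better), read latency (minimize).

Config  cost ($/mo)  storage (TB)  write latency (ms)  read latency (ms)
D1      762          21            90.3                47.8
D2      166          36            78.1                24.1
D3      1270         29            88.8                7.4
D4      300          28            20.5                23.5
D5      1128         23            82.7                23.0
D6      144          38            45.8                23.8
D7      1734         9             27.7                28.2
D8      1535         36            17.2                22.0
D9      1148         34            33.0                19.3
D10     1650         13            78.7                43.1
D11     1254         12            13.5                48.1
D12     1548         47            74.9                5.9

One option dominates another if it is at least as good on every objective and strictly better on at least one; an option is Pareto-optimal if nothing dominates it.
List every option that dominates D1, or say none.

D2, D4, D6

D2: cost 166≤762, storage 36≥21, write latency 78.1≤90.3, read latency 24.1≤47.8 — dominates D1.
D4: cost 300≤762, storage 28≥21, write latency 20.5≤90.3, read latency 23.5≤47.8 — dominates D1.
D6: cost 144≤762, storage 38≥21, write latency 45.8≤90.3, read latency 23.8≤47.8 — dominates D1.
Others (D3, D5, D7, D8, D9, D10, D11, D12) are each worse than D1 on at least one objective.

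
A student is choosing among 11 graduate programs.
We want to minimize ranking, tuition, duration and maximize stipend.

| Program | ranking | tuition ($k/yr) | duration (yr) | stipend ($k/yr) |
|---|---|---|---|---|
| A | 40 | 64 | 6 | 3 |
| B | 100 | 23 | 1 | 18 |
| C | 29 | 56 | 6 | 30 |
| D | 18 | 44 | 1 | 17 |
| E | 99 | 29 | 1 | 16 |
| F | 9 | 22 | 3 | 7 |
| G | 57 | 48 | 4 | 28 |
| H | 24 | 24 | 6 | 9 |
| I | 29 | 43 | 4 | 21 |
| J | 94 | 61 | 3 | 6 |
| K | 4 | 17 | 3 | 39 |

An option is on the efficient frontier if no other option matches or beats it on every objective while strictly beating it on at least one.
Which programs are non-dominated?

A: dominated by C (ranking 29≤40, tuition 56≤64, duration 6≤6, stipend 30≥3).
B: not dominated.
C: dominated by K (ranking 4≤29, tuition 17≤56, duration 3≤6, stipend 39≥30).
D: not dominated.
E: not dominated.
F: dominated by K (ranking 4≤9, tuition 17≤22, duration 3≤3, stipend 39≥7).
G: dominated by K (ranking 4≤57, tuition 17≤48, duration 3≤4, stipend 39≥28).
H: dominated by K (ranking 4≤24, tuition 17≤24, duration 3≤6, stipend 39≥9).
I: dominated by K (ranking 4≤29, tuition 17≤43, duration 3≤4, stipend 39≥21).
J: dominated by D (ranking 18≤94, tuition 44≤61, duration 1≤3, stipend 17≥6).
K: not dominated (best ranking).

B, D, E, K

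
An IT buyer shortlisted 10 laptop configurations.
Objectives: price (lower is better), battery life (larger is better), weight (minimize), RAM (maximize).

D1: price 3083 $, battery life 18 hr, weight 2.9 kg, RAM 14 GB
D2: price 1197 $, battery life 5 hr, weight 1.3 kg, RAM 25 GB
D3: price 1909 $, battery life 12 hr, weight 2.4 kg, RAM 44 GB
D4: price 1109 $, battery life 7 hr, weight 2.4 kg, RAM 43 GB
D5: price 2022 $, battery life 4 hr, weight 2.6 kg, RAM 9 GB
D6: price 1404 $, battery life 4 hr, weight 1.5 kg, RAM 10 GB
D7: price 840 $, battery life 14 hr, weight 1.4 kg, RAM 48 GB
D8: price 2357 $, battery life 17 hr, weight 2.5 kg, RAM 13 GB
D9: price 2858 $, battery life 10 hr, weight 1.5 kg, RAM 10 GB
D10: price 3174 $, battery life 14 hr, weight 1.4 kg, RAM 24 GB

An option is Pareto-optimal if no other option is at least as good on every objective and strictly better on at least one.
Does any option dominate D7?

No

D1: worse on price (3083 vs 840).
D2: worse on price (1197 vs 840).
D3: worse on price (1909 vs 840).
D4: worse on price (1109 vs 840).
D5: worse on price (2022 vs 840).
D6: worse on price (1404 vs 840).
D8: worse on price (2357 vs 840).
D9: worse on price (2858 vs 840).
D10: worse on price (3174 vs 840).
No option is at least as good as D7 on every objective and strictly better on one.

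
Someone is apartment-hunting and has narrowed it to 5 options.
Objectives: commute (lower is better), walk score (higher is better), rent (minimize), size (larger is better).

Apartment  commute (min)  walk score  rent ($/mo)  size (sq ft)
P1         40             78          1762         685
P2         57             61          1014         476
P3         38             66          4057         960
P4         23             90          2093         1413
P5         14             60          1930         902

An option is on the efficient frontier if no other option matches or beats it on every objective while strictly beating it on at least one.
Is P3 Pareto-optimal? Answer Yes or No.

No

P4 vs P3: commute 23≤38, walk score 90≥66, rent 2093≤4057, size 1413≥960 — P4 is at least as good on every objective and strictly better on at least one, so P4 dominates P3.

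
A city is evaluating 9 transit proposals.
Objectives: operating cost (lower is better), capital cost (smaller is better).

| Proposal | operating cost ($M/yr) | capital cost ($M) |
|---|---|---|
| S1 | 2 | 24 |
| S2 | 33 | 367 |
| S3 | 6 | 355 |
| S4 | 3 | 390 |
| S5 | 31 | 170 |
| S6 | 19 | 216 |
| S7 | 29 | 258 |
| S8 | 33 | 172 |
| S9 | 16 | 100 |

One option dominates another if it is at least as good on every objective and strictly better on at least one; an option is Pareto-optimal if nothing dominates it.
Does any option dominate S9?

S1 vs S9: operating cost 2≤16, capital cost 24≤100 — S1 is at least as good on every objective and strictly better on at least one, so S1 dominates S9.

Yes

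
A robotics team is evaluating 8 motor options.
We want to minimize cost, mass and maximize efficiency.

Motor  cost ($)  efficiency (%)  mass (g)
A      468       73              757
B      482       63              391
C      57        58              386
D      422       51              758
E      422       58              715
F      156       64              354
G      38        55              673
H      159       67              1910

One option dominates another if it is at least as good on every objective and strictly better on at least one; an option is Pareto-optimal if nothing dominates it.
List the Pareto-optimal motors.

A, C, F, G, H

A: not dominated (best efficiency).
B: dominated by F (cost 156≤482, efficiency 64≥63, mass 354≤391).
C: not dominated.
D: dominated by C (cost 57≤422, efficiency 58≥51, mass 386≤758).
E: dominated by C (cost 57≤422, efficiency 58≥58, mass 386≤715).
F: not dominated (best mass).
G: not dominated (best cost).
H: not dominated.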